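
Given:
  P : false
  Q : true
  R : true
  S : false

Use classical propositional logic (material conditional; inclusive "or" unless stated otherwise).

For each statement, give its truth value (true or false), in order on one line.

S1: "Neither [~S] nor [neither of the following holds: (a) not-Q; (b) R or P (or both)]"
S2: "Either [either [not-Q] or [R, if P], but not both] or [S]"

S1 false / S2 true

S1: In symbols: not S nor (not Q nor (R or P))

not S = not False = True
not Q = not True = False
R or P = True or False = True
not Q nor (R or P) = False nor True = False
not S nor (not Q nor (R or P)) = True nor False = False
Thus S1 is false.

S2: This is (not Q xor (P -> R)) or S.

not Q = not True = False
P -> R = False -> True = True
not Q xor (P -> R) = False xor True = True
(not Q xor (P -> R)) or S = True or False = True
Hence S2 is true.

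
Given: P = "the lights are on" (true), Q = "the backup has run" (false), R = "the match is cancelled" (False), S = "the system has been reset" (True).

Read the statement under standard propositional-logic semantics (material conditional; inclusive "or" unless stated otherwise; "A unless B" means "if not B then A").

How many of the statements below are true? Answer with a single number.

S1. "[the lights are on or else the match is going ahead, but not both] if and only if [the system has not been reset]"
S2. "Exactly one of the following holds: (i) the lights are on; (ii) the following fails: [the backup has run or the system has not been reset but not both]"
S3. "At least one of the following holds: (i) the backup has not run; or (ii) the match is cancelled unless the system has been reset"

2

S1: Parsed as (P ⊕ ¬R) ↔ ¬S

¬R = ¬F = T
P ⊕ ¬R = T ⊕ T = F
¬S = ¬T = F
(P ⊕ ¬R) ↔ ¬S = F ↔ F = T
Hence S1 is true.

S2: In symbols: P ⊕ ¬(Q ⊕ ¬S)

¬S = ¬T = F
Q ⊕ ¬S = F ⊕ F = F
¬(Q ⊕ ¬S) = ¬F = T
P ⊕ ¬(Q ⊕ ¬S) = T ⊕ T = F
So S2 is false.

S3: Formalization: ¬Q ∨ (R ∨ S)

¬Q = ¬F = T
R ∨ S = F ∨ T = T
¬Q ∨ (R ∨ S) = T ∨ T = T
Hence S3 is true.

True statements: 2 (S1, S3).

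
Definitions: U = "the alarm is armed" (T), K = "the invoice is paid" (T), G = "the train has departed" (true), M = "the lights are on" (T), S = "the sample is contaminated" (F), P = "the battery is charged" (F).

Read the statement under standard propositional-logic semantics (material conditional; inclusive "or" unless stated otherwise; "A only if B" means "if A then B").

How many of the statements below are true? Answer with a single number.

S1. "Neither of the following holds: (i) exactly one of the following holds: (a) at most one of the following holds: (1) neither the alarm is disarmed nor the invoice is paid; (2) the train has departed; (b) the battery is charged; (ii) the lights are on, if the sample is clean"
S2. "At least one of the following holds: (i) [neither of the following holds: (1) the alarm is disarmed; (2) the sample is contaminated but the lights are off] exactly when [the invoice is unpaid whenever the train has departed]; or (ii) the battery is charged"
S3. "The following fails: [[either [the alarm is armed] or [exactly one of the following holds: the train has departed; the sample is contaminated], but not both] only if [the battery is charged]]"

0

S1: This is (((~U nor K) nand G) xor P) nor (~S -> M).

~U = ~T = F
~U nor K = F nor T = F
(~U nor K) nand G = F nand T = T
((~U nor K) nand G) xor P = T xor F = T
~S = ~F = T
~S -> M = T -> T = T
(((~U nor K) nand G) xor P) nor (~S -> M) = T nor T = F
Hence S1 is false.

S2: Formalization: ((~U nor (S & ~M)) <-> (G -> ~K)) | P

~U = ~T = F
~M = ~T = F
S & ~M = F & F = F
~U nor (S & ~M) = F nor F = T
~K = ~T = F
G -> ~K = T -> F = F
(~U nor (S & ~M)) <-> (G -> ~K) = T <-> F = F
((~U nor (S & ~M)) <-> (G -> ~K)) | P = F | F = F
Thus S2 is false.

S3: In symbols: ~((U xor (G xor S)) -> P)

G xor S = T xor F = T
U xor (G xor S) = T xor T = F
(U xor (G xor S)) -> P = F -> F = T
~((U xor (G xor S)) -> P) = ~T = F
Thus S3 is false.

True statements: 0 (none).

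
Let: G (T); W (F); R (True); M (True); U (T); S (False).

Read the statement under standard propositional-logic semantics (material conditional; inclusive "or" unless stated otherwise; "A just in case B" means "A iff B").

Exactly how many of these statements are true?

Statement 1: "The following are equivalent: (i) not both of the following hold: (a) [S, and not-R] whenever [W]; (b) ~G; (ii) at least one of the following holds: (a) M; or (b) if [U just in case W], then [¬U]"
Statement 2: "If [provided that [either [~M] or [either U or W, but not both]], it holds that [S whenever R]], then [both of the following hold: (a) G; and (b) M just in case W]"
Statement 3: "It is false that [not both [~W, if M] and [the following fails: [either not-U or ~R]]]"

Statement 1: In symbols: ((W → (S ∧ ¬R)) ↑ ¬G) ↔ (M ∨ ((U ↔ W) → ¬U))

¬R = ¬T = F
S ∧ ¬R = F ∧ F = F
W → (S ∧ ¬R) = F → F = T
¬G = ¬T = F
(W → (S ∧ ¬R)) ↑ ¬G = T ↑ F = T
U ↔ W = T ↔ F = F
¬U = ¬T = F
(U ↔ W) → ¬U = F → F = T
M ∨ ((U ↔ W) → ¬U) = T ∨ T = T
((W → (S ∧ ¬R)) ↑ ¬G) ↔ (M ∨ ((U ↔ W) → ¬U)) = T ↔ T = T
So Statement 1 is true.

Statement 2: Formalization: ((¬M ∨ (U ⊕ W)) → (R → S)) → (G ∧ (M ↔ W))

¬M = ¬T = F
U ⊕ W = T ⊕ F = T
¬M ∨ (U ⊕ W) = F ∨ T = T
R → S = T → F = F
(¬M ∨ (U ⊕ W)) → (R → S) = T → F = F
M ↔ W = T ↔ F = F
G ∧ (M ↔ W) = T ∧ F = F
((¬M ∨ (U ⊕ W)) → (R → S)) → (G ∧ (M ↔ W)) = F → F = T
Hence Statement 2 is true.

Statement 3: Formalization: ¬((M → ¬W) ↑ ¬(¬U ∨ ¬R))

¬W = ¬F = T
M → ¬W = T → T = T
¬U = ¬T = F
¬R = ¬T = F
¬U ∨ ¬R = F ∨ F = F
¬(¬U ∨ ¬R) = ¬F = T
(M → ¬W) ↑ ¬(¬U ∨ ¬R) = T ↑ T = F
¬((M → ¬W) ↑ ¬(¬U ∨ ¬R)) = ¬F = T
Hence Statement 3 is true.

3 of the 3 statements are true (Statement 1, Statement 2, Statement 3).

3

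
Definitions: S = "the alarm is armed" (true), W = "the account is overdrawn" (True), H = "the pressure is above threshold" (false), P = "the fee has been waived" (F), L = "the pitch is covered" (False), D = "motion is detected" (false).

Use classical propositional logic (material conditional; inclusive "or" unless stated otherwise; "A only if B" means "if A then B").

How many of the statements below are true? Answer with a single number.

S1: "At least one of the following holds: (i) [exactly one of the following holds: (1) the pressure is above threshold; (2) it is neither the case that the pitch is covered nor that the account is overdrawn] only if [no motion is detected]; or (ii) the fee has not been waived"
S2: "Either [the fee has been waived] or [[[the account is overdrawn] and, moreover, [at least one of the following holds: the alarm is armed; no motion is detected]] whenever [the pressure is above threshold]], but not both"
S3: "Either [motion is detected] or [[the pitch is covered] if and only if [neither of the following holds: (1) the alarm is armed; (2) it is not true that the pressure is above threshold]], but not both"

S1: This is ((H ⊕ (L ↓ W)) → ¬D) ∨ ¬P.

L ↓ W = F ↓ T = F
H ⊕ (L ↓ W) = F ⊕ F = F
¬D = ¬F = T
(H ⊕ (L ↓ W)) → ¬D = F → T = T
¬P = ¬F = T
((H ⊕ (L ↓ W)) → ¬D) ∨ ¬P = T ∨ T = T
Thus S1 is true.

S2: This is P ⊕ (H → (W ∧ (S ∨ ¬D))).

¬D = ¬F = T
S ∨ ¬D = T ∨ T = T
W ∧ (S ∨ ¬D) = T ∧ T = T
H → (W ∧ (S ∨ ¬D)) = F → T = T
P ⊕ (H → (W ∧ (S ∨ ¬D))) = F ⊕ T = T
So S2 is true.

S3: Parsed as D ⊕ (L ↔ (S ↓ ¬H))

¬H = ¬F = T
S ↓ ¬H = T ↓ T = F
L ↔ (S ↓ ¬H) = F ↔ F = T
D ⊕ (L ↔ (S ↓ ¬H)) = F ⊕ T = T
Thus S3 is true.

Count: 3.

3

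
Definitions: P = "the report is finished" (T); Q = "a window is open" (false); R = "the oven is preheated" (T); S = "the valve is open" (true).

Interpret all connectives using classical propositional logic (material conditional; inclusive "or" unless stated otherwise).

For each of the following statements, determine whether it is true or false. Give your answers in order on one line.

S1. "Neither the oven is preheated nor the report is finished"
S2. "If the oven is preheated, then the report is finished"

S1 F; S2 T

S1: Formalization: R nor P

R nor P = T nor T = F
So S1 is false.

S2: Parsed as R -> P

R -> P = T -> T = T
Hence S2 is true.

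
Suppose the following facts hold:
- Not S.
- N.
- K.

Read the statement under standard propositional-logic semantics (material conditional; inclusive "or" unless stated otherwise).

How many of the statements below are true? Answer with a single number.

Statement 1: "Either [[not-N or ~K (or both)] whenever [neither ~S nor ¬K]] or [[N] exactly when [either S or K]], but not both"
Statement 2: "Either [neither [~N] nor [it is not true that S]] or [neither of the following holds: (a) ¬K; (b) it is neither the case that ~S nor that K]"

Statement 1: In symbols: ((¬S ↓ ¬K) → (¬N ∨ ¬K)) ⊕ (N ↔ (S ∨ K))

¬S = ¬F = T
¬K = ¬T = F
¬S ↓ ¬K = T ↓ F = F
¬N = ¬T = F
¬K = ¬T = F
¬N ∨ ¬K = F ∨ F = F
(¬S ↓ ¬K) → (¬N ∨ ¬K) = F → F = T
S ∨ K = F ∨ T = T
N ↔ (S ∨ K) = T ↔ T = T
((¬S ↓ ¬K) → (¬N ∨ ¬K)) ⊕ (N ↔ (S ∨ K)) = T ⊕ T = F
Thus Statement 1 is false.

Statement 2: This is (¬N ↓ ¬S) ∨ (¬K ↓ (¬S ↓ K)).

¬N = ¬T = F
¬S = ¬F = T
¬N ↓ ¬S = F ↓ T = F
¬K = ¬T = F
¬S = ¬F = T
¬S ↓ K = T ↓ T = F
¬K ↓ (¬S ↓ K) = F ↓ F = T
(¬N ↓ ¬S) ∨ (¬K ↓ (¬S ↓ K)) = F ∨ T = T
Thus Statement 2 is true.

Count: 1.

1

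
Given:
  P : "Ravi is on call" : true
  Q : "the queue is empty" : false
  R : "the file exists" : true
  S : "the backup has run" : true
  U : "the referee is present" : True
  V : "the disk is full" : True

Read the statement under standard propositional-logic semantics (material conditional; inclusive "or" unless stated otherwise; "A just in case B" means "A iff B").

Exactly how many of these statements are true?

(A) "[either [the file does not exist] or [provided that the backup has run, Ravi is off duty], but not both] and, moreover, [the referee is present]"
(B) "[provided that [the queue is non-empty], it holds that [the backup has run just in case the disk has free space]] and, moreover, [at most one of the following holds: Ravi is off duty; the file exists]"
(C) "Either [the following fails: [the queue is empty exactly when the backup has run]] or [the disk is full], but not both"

(A): This is (¬R ⊕ (S → ¬P)) ∧ U.

¬R = ¬T = F
¬P = ¬T = F
S → ¬P = T → F = F
¬R ⊕ (S → ¬P) = F ⊕ F = F
(¬R ⊕ (S → ¬P)) ∧ U = F ∧ T = F
Thus (A) is false.

(B): In symbols: (¬Q → (S ↔ ¬V)) ∧ (¬P ↑ R)

¬Q = ¬F = T
¬V = ¬T = F
S ↔ ¬V = T ↔ F = F
¬Q → (S ↔ ¬V) = T → F = F
¬P = ¬T = F
¬P ↑ R = F ↑ T = T
(¬Q → (S ↔ ¬V)) ∧ (¬P ↑ R) = F ∧ T = F
Hence (B) is false.

(C): This is ¬(Q ↔ S) ⊕ V.

Q ↔ S = F ↔ T = F
¬(Q ↔ S) = ¬F = T
¬(Q ↔ S) ⊕ V = T ⊕ T = F
Hence (C) is false.

Count: 0.

0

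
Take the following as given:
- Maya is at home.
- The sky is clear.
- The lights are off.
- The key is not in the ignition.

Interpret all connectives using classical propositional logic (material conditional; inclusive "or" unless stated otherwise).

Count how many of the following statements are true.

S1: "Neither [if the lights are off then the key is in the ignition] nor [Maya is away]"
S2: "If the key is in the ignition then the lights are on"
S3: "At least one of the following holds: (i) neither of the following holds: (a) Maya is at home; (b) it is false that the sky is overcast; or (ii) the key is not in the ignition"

3

Let Q = "the lights are on" (False), L = "the key is in the ignition" (False), G = "Maya is at home" (True), N = "the sky is overcast" (False).

S1: In symbols: (not Q -> L) nor not G

not Q = not False = True
not Q -> L = True -> False = False
not G = not True = False
(not Q -> L) nor not G = False nor False = True
Thus S1 is true.

S2: Formalization: L -> Q

L -> Q = False -> False = True
Hence S2 is true.

S3: In symbols: (G nor not N) or not L

not N = not False = True
G nor not N = True nor True = False
not L = not False = True
(G nor not N) or not L = False or True = True
Hence S3 is true.

3 of the 3 statements are true (S1, S2, S3).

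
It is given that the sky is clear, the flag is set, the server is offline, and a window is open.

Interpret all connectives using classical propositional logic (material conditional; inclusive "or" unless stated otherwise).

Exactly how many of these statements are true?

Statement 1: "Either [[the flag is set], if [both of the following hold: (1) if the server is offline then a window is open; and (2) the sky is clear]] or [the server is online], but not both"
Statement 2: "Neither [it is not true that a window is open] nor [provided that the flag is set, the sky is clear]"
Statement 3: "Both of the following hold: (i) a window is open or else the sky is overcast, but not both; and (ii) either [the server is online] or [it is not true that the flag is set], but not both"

1

Let R = "the server is online" (F), S = "a window is open" (T), P = "the sky is overcast" (F), Q = "the flag is set" (T).

Statement 1: This is (((~R -> S) & ~P) -> Q) xor R.

~R = ~F = T
~R -> S = T -> T = T
~P = ~F = T
(~R -> S) & ~P = T & T = T
((~R -> S) & ~P) -> Q = T -> T = T
(((~R -> S) & ~P) -> Q) xor R = T xor F = T
So Statement 1 is true.

Statement 2: Formalization: ~S nor (Q -> ~P)

~S = ~T = F
~P = ~F = T
Q -> ~P = T -> T = T
~S nor (Q -> ~P) = F nor T = F
Hence Statement 2 is false.

Statement 3: In symbols: (S xor P) & (R xor ~Q)

S xor P = T xor F = T
~Q = ~T = F
R xor ~Q = F xor F = F
(S xor P) & (R xor ~Q) = T & F = F
Hence Statement 3 is false.

True statements: 1 (Statement 1).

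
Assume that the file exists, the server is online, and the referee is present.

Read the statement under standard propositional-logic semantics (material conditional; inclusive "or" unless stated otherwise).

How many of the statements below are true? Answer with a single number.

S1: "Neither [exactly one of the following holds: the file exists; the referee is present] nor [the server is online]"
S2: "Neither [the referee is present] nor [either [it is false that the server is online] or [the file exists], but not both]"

Let P = "the file exists" (T), R = "the referee is present" (T), Q = "the server is online" (T).

S1: Parsed as (P ⊕ R) ↓ Q

P ⊕ R = T ⊕ T = F
(P ⊕ R) ↓ Q = F ↓ T = F
Hence S1 is false.

S2: Formalization: R ↓ (¬Q ⊕ P)

¬Q = ¬T = F
¬Q ⊕ P = F ⊕ T = T
R ↓ (¬Q ⊕ P) = T ↓ T = F
Hence S2 is false.

Count: 0.

0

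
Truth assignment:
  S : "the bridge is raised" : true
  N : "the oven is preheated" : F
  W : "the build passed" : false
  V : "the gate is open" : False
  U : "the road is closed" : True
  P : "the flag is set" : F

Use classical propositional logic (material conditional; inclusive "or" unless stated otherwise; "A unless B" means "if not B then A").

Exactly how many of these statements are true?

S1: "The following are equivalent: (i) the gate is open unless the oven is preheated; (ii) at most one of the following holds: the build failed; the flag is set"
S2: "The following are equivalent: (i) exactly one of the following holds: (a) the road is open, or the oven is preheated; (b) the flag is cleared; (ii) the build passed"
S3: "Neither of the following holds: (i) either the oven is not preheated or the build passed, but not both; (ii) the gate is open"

S1: Parsed as (V | N) <-> (~W nand P)

V | N = F | F = F
~W = ~F = T
~W nand P = T nand F = T
(V | N) <-> (~W nand P) = F <-> T = F
So S1 is false.

S2: This is ((~U | N) xor ~P) <-> W.

~U = ~T = F
~U | N = F | F = F
~P = ~F = T
(~U | N) xor ~P = F xor T = T
((~U | N) xor ~P) <-> W = T <-> F = F
Hence S2 is false.

S3: Parsed as (~N xor W) nor V

~N = ~F = T
~N xor W = T xor F = T
(~N xor W) nor V = T nor F = F
Hence S3 is false.

0 of the 3 statements are true (none).

0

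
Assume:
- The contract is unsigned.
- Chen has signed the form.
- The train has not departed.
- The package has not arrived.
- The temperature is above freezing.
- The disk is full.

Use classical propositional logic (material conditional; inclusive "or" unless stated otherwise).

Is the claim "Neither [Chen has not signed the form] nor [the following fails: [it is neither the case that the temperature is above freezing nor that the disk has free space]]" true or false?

False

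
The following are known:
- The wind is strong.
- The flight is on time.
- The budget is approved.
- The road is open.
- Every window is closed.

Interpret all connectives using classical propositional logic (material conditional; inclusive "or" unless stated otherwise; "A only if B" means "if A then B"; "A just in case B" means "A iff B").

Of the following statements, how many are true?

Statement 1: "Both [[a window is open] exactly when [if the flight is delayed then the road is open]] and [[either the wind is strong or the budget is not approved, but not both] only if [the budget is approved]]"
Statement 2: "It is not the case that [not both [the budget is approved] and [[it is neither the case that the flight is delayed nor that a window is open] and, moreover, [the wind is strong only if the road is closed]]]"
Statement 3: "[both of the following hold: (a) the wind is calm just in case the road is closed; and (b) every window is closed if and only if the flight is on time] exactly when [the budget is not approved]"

0

Let N = "a window is open" (F), S = "the flight is delayed" (F), M = "the road is closed" (F), R = "the wind is strong" (T), W = "the budget is approved" (T).

Statement 1: This is (N <-> (S -> ~M)) & ((R xor ~W) -> W).

~M = ~F = T
S -> ~M = F -> T = T
N <-> (S -> ~M) = F <-> T = F
~W = ~T = F
R xor ~W = T xor F = T
(R xor ~W) -> W = T -> T = T
(N <-> (S -> ~M)) & ((R xor ~W) -> W) = F & T = F
So Statement 1 is false.

Statement 2: Formalization: ~(W nand ((S nor N) & (R -> M)))

S nor N = F nor F = T
R -> M = T -> F = F
(S nor N) & (R -> M) = T & F = F
W nand ((S nor N) & (R -> M)) = T nand F = T
~(W nand ((S nor N) & (R -> M))) = ~T = F
Hence Statement 2 is false.

Statement 3: This is ((~R <-> M) & (~N <-> ~S)) <-> ~W.

~R = ~T = F
~R <-> M = F <-> F = T
~N = ~F = T
~S = ~F = T
~N <-> ~S = T <-> T = T
(~R <-> M) & (~N <-> ~S) = T & T = T
~W = ~T = F
((~R <-> M) & (~N <-> ~S)) <-> ~W = T <-> F = F
So Statement 3 is false.

True statements: 0 (none).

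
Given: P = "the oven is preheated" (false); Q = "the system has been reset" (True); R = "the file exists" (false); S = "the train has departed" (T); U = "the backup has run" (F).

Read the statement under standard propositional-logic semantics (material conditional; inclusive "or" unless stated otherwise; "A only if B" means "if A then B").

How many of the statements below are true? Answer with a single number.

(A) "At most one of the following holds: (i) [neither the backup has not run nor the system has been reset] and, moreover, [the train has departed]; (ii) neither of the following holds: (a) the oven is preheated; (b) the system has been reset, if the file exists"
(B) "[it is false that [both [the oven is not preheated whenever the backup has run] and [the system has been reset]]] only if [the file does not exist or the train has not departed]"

2

(A): In symbols: ((¬U ↓ Q) ∧ S) ↑ (P ↓ (R → Q))

¬U = ¬F = T
¬U ↓ Q = T ↓ T = F
(¬U ↓ Q) ∧ S = F ∧ T = F
R → Q = F → T = T
P ↓ (R → Q) = F ↓ T = F
((¬U ↓ Q) ∧ S) ↑ (P ↓ (R → Q)) = F ↑ F = T
So (A) is true.

(B): In symbols: ¬((U → ¬P) ∧ Q) → (¬R ∨ ¬S)

¬P = ¬F = T
U → ¬P = F → T = T
(U → ¬P) ∧ Q = T ∧ T = T
¬((U → ¬P) ∧ Q) = ¬T = F
¬R = ¬F = T
¬S = ¬T = F
¬R ∨ ¬S = T ∨ F = T
¬((U → ¬P) ∧ Q) → (¬R ∨ ¬S) = F → T = T
Thus (B) is true.

2 of the 2 statements are true ((A), (B)).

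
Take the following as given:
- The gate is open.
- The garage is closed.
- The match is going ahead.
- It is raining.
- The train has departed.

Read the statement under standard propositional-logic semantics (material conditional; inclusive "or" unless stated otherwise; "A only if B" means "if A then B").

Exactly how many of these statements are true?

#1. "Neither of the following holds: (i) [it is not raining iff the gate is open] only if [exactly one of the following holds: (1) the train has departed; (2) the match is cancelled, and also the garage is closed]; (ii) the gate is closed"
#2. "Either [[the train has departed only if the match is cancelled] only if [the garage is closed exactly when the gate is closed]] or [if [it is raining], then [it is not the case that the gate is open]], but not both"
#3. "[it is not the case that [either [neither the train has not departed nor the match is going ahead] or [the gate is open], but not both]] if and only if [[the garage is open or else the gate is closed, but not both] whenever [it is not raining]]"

Let S = "it is raining" (T), P = "the gate is open" (T), U = "the train has departed" (T), R = "the match is cancelled" (F), Q = "the garage is closed" (T).

#1: Formalization: ((¬S ↔ P) → (U ⊕ (R ∧ Q))) ↓ ¬P

¬S = ¬T = F
¬S ↔ P = F ↔ T = F
R ∧ Q = F ∧ T = F
U ⊕ (R ∧ Q) = T ⊕ F = T
(¬S ↔ P) → (U ⊕ (R ∧ Q)) = F → T = T
¬P = ¬T = F
((¬S ↔ P) → (U ⊕ (R ∧ Q))) ↓ ¬P = T ↓ F = F
So #1 is false.

#2: In symbols: ((U → R) → (Q ↔ ¬P)) ⊕ (S → ¬P)

U → R = T → F = F
¬P = ¬T = F
Q ↔ ¬P = T ↔ F = F
(U → R) → (Q ↔ ¬P) = F → F = T
¬P = ¬T = F
S → ¬P = T → F = F
((U → R) → (Q ↔ ¬P)) ⊕ (S → ¬P) = T ⊕ F = T
Thus #2 is true.

#3: This is ¬((¬U ↓ ¬R) ⊕ P) ↔ (¬S → (¬Q ⊕ ¬P)).

¬U = ¬T = F
¬R = ¬F = T
¬U ↓ ¬R = F ↓ T = F
(¬U ↓ ¬R) ⊕ P = F ⊕ T = T
¬((¬U ↓ ¬R) ⊕ P) = ¬T = F
¬S = ¬T = F
¬Q = ¬T = F
¬P = ¬T = F
¬Q ⊕ ¬P = F ⊕ F = F
¬S → (¬Q ⊕ ¬P) = F → F = T
¬((¬U ↓ ¬R) ⊕ P) ↔ (¬S → (¬Q ⊕ ¬P)) = F ↔ T = F
So #3 is false.

1 of the 3 statements is true.

1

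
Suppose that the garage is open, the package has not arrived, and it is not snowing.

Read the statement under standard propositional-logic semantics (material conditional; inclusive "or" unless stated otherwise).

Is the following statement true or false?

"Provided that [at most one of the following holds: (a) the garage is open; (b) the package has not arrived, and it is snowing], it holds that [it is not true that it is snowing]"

True.

Let P = "the garage is closed" (False), Q = "the package has arrived" (False), R = "it is snowing" (False).
This is (not P nand (not Q and R)) -> not R.

not P = not False = True
not Q = not False = True
not Q and R = True and False = False
not P nand (not Q and R) = True nand False = True
not R = not False = True
(not P nand (not Q and R)) -> not R = True -> True = True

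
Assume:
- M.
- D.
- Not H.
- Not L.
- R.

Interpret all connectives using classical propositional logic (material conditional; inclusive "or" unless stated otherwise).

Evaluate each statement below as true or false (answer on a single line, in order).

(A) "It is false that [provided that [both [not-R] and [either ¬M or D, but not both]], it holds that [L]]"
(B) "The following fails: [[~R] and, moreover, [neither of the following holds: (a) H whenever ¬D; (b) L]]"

(A): In symbols: ~((~R & (~M xor D)) -> L)

~R = ~T = F
~M = ~T = F
~M xor D = F xor T = T
~R & (~M xor D) = F & T = F
(~R & (~M xor D)) -> L = F -> F = T
~((~R & (~M xor D)) -> L) = ~T = F
Hence (A) is false.

(B): In symbols: ~(~R & ((~D -> H) nor L))

~R = ~T = F
~D = ~T = F
~D -> H = F -> F = T
(~D -> H) nor L = T nor F = F
~R & ((~D -> H) nor L) = F & F = F
~(~R & ((~D -> H) nor L)) = ~F = T
So (B) is true.

(A) false; (B) true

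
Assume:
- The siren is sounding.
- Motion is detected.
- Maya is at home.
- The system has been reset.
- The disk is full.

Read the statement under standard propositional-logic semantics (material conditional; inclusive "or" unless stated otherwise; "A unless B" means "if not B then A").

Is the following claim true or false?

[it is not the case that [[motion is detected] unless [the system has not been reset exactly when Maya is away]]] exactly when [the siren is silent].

Let H = "motion is detected" (T), U = "the system has been reset" (T), Q = "Maya is at home" (T), N = "the siren is sounding" (T).
Parsed as ¬(H ∨ (¬U ↔ ¬Q)) ↔ ¬N

¬U = ¬T = F
¬Q = ¬T = F
¬U ↔ ¬Q = F ↔ F = T
H ∨ (¬U ↔ ¬Q) = T ∨ T = T
¬(H ∨ (¬U ↔ ¬Q)) = ¬T = F
¬N = ¬T = F
¬(H ∨ (¬U ↔ ¬Q)) ↔ ¬N = F ↔ F = T

The statement is true.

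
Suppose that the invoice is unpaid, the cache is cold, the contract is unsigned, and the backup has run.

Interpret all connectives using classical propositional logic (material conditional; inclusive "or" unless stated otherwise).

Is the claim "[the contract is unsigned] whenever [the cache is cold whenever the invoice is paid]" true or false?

Let P = "the invoice is paid" (False), Q = "the cache is warm" (False), R = "the contract is signed" (False).
This is (P -> not Q) -> not R.

not Q = not False = True
P -> not Q = False -> True = True
not R = not False = True
(P -> not Q) -> not R = True -> True = True

The statement is true.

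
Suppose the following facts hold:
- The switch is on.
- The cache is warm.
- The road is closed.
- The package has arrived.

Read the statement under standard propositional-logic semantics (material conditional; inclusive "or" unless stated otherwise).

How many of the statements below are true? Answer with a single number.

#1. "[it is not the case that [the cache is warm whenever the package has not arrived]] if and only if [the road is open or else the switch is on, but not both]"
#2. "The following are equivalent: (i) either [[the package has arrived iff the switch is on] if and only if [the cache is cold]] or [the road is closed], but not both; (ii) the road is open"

0

Let S = "the package has arrived" (T), Q = "the cache is warm" (T), R = "the road is closed" (T), P = "the switch is on" (T).

#1: Formalization: ~(~S -> Q) <-> (~R xor P)

~S = ~T = F
~S -> Q = F -> T = T
~(~S -> Q) = ~T = F
~R = ~T = F
~R xor P = F xor T = T
~(~S -> Q) <-> (~R xor P) = F <-> T = F
So #1 is false.

#2: Parsed as (((S <-> P) <-> ~Q) xor R) <-> ~R

S <-> P = T <-> T = T
~Q = ~T = F
(S <-> P) <-> ~Q = T <-> F = F
((S <-> P) <-> ~Q) xor R = F xor T = T
~R = ~T = F
(((S <-> P) <-> ~Q) xor R) <-> ~R = T <-> F = F
So #2 is false.

0 of the 2 statements are true (none).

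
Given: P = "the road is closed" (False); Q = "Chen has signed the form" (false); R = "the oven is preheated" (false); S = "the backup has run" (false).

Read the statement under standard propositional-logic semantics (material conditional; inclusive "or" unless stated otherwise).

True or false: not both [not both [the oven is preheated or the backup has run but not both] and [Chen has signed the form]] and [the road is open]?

False

Values: R=F, S=F, Q=F, P=F.
Parsed as ((R xor S) nand Q) nand ~P

R xor S = F xor F = F
(R xor S) nand Q = F nand F = T
~P = ~F = T
((R xor S) nand Q) nand ~P = T nand T = F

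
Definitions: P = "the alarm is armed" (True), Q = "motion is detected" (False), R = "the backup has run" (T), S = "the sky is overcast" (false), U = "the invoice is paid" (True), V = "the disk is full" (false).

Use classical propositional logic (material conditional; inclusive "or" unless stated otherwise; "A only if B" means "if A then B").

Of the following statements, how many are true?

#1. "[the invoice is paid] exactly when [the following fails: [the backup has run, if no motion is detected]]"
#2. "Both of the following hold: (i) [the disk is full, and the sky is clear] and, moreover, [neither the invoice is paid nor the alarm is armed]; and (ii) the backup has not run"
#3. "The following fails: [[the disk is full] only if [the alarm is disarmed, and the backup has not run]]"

#1: This is U iff not (not Q -> R).

not Q = not False = True
not Q -> R = True -> True = True
not (not Q -> R) = not True = False
U iff not (not Q -> R) = True iff False = False
Thus #1 is false.

#2: Parsed as ((V and not S) and (U nor P)) and not R

not S = not False = True
V and not S = False and True = False
U nor P = True nor True = False
(V and not S) and (U nor P) = False and False = False
not R = not True = False
((V and not S) and (U nor P)) and not R = False and False = False
Thus #2 is false.

#3: In symbols: not (V -> (not P and not R))

not P = not True = False
not R = not True = False
not P and not R = False and False = False
V -> (not P and not R) = False -> False = True
not (V -> (not P and not R)) = not True = False
Thus #3 is false.

True statements: 0 (none).

0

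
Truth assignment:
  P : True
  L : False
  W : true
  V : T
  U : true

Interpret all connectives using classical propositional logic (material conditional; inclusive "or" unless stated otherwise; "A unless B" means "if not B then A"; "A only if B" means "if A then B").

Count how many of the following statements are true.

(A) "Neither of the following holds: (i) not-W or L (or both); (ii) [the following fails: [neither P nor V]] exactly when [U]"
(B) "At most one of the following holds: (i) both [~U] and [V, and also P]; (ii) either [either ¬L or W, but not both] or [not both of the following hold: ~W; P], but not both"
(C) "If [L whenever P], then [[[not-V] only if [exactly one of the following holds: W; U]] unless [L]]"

(A): This is (~W | L) nor (~(P nor V) <-> U).

~W = ~T = F
~W | L = F | F = F
P nor V = T nor T = F
~(P nor V) = ~F = T
~(P nor V) <-> U = T <-> T = T
(~W | L) nor (~(P nor V) <-> U) = F nor T = F
Hence (A) is false.

(B): This is (~U & (V & P)) nand ((~L xor W) xor (~W nand P)).

~U = ~T = F
V & P = T & T = T
~U & (V & P) = F & T = F
~L = ~F = T
~L xor W = T xor T = F
~W = ~T = F
~W nand P = F nand T = T
(~L xor W) xor (~W nand P) = F xor T = T
(~U & (V & P)) nand ((~L xor W) xor (~W nand P)) = F nand T = T
Thus (B) is true.

(C): Parsed as (P -> L) -> ((~V -> (W xor U)) | L)

P -> L = T -> F = F
~V = ~T = F
W xor U = T xor T = F
~V -> (W xor U) = F -> F = T
(~V -> (W xor U)) | L = T | F = T
(P -> L) -> ((~V -> (W xor U)) | L) = F -> T = T
Thus (C) is true.

True statements: 2 ((B), (C)).

2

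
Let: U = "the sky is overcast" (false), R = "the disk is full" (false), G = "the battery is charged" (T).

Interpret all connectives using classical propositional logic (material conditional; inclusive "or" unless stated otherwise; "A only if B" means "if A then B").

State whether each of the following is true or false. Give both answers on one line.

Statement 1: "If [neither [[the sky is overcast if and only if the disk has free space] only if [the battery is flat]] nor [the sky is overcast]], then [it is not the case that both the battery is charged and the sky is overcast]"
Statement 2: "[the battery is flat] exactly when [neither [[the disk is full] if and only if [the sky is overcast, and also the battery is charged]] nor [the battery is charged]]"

Statement 1 true, Statement 2 true

Statement 1: Formalization: (((U <-> ~R) -> ~G) nor U) -> (G nand U)

~R = ~F = T
U <-> ~R = F <-> T = F
~G = ~T = F
(U <-> ~R) -> ~G = F -> F = T
((U <-> ~R) -> ~G) nor U = T nor F = F
G nand U = T nand F = T
(((U <-> ~R) -> ~G) nor U) -> (G nand U) = F -> T = T
Thus Statement 1 is true.

Statement 2: Parsed as ~G <-> ((R <-> (U & G)) nor G)

~G = ~T = F
U & G = F & T = F
R <-> (U & G) = F <-> F = T
(R <-> (U & G)) nor G = T nor T = F
~G <-> ((R <-> (U & G)) nor G) = F <-> F = T
Hence Statement 2 is true.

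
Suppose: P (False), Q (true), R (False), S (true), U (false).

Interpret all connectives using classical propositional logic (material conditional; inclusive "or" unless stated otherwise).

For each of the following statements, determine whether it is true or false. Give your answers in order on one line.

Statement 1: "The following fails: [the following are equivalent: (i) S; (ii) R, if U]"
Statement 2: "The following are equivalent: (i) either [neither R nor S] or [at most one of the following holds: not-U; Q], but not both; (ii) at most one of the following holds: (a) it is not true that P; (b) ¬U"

Statement 1 false / Statement 2 true

Statement 1: This is ¬(S ↔ (U → R)).

U → R = F → F = T
S ↔ (U → R) = T ↔ T = T
¬(S ↔ (U → R)) = ¬T = F
So Statement 1 is false.

Statement 2: In symbols: ((R ↓ S) ⊕ (¬U ↑ Q)) ↔ (¬P ↑ ¬U)

R ↓ S = F ↓ T = F
¬U = ¬F = T
¬U ↑ Q = T ↑ T = F
(R ↓ S) ⊕ (¬U ↑ Q) = F ⊕ F = F
¬P = ¬F = T
¬U = ¬F = T
¬P ↑ ¬U = T ↑ T = F
((R ↓ S) ⊕ (¬U ↑ Q)) ↔ (¬P ↑ ¬U) = F ↔ F = T
Hence Statement 2 is true.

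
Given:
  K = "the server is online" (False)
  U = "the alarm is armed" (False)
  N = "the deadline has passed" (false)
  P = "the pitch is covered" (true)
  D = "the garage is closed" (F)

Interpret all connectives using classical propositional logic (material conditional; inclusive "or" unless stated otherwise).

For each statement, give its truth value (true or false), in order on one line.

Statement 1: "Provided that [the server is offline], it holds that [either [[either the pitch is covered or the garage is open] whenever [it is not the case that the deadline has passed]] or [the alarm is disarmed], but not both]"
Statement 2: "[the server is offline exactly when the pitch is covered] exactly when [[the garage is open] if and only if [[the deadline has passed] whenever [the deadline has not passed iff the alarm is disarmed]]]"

Statement 1 False, Statement 2 False

Statement 1: Parsed as ~K -> ((~N -> (P | ~D)) xor ~U)

~K = ~F = T
~N = ~F = T
~D = ~F = T
P | ~D = T | T = T
~N -> (P | ~D) = T -> T = T
~U = ~F = T
(~N -> (P | ~D)) xor ~U = T xor T = F
~K -> ((~N -> (P | ~D)) xor ~U) = T -> F = F
Hence Statement 1 is false.

Statement 2: Parsed as (~K <-> P) <-> (~D <-> ((~N <-> ~U) -> N))

~K = ~F = T
~K <-> P = T <-> T = T
~D = ~F = T
~N = ~F = T
~U = ~F = T
~N <-> ~U = T <-> T = T
(~N <-> ~U) -> N = T -> F = F
~D <-> ((~N <-> ~U) -> N) = T <-> F = F
(~K <-> P) <-> (~D <-> ((~N <-> ~U) -> N)) = T <-> F = F
Hence Statement 2 is false.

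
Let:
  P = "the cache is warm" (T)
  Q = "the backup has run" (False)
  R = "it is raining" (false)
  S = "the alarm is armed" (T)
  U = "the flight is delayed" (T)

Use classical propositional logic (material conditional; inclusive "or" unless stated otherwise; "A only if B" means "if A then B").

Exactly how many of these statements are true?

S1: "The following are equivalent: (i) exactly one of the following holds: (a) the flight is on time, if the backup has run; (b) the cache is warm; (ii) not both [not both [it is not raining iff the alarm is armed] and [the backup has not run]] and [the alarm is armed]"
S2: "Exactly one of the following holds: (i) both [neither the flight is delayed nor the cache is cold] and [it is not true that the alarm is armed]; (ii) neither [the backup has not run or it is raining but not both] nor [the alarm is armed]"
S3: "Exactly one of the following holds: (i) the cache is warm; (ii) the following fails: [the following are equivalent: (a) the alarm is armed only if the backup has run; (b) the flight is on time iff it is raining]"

0

S1: Formalization: ((Q → ¬U) ⊕ P) ↔ (((¬R ↔ S) ↑ ¬Q) ↑ S)

¬U = ¬T = F
Q → ¬U = F → F = T
(Q → ¬U) ⊕ P = T ⊕ T = F
¬R = ¬F = T
¬R ↔ S = T ↔ T = T
¬Q = ¬F = T
(¬R ↔ S) ↑ ¬Q = T ↑ T = F
((¬R ↔ S) ↑ ¬Q) ↑ S = F ↑ T = T
((Q → ¬U) ⊕ P) ↔ (((¬R ↔ S) ↑ ¬Q) ↑ S) = F ↔ T = F
Thus S1 is false.

S2: Parsed as ((U ↓ ¬P) ∧ ¬S) ⊕ ((¬Q ⊕ R) ↓ S)

¬P = ¬T = F
U ↓ ¬P = T ↓ F = F
¬S = ¬T = F
(U ↓ ¬P) ∧ ¬S = F ∧ F = F
¬Q = ¬F = T
¬Q ⊕ R = T ⊕ F = T
(¬Q ⊕ R) ↓ S = T ↓ T = F
((U ↓ ¬P) ∧ ¬S) ⊕ ((¬Q ⊕ R) ↓ S) = F ⊕ F = F
Hence S2 is false.

S3: Parsed as P ⊕ ¬((S → Q) ↔ (¬U ↔ R))

S → Q = T → F = F
¬U = ¬T = F
¬U ↔ R = F ↔ F = T
(S → Q) ↔ (¬U ↔ R) = F ↔ T = F
¬((S → Q) ↔ (¬U ↔ R)) = ¬F = T
P ⊕ ¬((S → Q) ↔ (¬U ↔ R)) = T ⊕ T = F
Hence S3 is false.

True statements: 0 (none).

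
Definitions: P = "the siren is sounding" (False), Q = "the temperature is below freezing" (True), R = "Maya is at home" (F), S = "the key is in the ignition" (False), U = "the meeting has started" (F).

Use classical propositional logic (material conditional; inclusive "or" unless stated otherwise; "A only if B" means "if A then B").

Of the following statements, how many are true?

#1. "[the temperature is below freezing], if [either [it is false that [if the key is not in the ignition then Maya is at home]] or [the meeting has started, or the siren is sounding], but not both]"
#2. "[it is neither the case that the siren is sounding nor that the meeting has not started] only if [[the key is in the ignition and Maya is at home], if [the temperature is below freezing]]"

2

#1: In symbols: (~(~S -> R) xor (U | P)) -> Q

~S = ~F = T
~S -> R = T -> F = F
~(~S -> R) = ~F = T
U | P = F | F = F
~(~S -> R) xor (U | P) = T xor F = T
(~(~S -> R) xor (U | P)) -> Q = T -> T = T
Thus #1 is true.

#2: Formalization: (P nor ~U) -> (Q -> (S & R))

~U = ~F = T
P nor ~U = F nor T = F
S & R = F & F = F
Q -> (S & R) = T -> F = F
(P nor ~U) -> (Q -> (S & R)) = F -> F = T
Hence #2 is true.

True statements: 2 (#1, #2).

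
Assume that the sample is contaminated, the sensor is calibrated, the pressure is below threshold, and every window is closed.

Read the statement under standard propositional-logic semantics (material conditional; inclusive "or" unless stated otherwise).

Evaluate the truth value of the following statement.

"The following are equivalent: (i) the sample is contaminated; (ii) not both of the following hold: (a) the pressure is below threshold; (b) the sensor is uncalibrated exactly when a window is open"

False.

Let P = "the sample is contaminated" (T), R = "the pressure is above threshold" (F), Q = "the sensor is calibrated" (T), S = "a window is open" (F).
Formalization: P ↔ (¬R ↑ (¬Q ↔ S))

¬R = ¬F = T
¬Q = ¬T = F
¬Q ↔ S = F ↔ F = T
¬R ↑ (¬Q ↔ S) = T ↑ T = F
P ↔ (¬R ↑ (¬Q ↔ S)) = T ↔ F = F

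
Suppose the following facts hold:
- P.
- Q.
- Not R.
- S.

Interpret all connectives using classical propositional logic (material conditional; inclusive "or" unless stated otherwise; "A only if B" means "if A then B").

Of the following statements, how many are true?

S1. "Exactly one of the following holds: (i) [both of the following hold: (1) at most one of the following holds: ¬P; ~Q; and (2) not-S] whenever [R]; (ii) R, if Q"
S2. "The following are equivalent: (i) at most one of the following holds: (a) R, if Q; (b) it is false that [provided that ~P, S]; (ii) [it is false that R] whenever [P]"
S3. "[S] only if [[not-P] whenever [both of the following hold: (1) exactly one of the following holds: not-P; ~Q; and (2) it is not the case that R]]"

S1: Parsed as (R → ((¬P ↑ ¬Q) ∧ ¬S)) ⊕ (Q → R)

¬P = ¬T = F
¬Q = ¬T = F
¬P ↑ ¬Q = F ↑ F = T
¬S = ¬T = F
(¬P ↑ ¬Q) ∧ ¬S = T ∧ F = F
R → ((¬P ↑ ¬Q) ∧ ¬S) = F → F = T
Q → R = T → F = F
(R → ((¬P ↑ ¬Q) ∧ ¬S)) ⊕ (Q → R) = T ⊕ F = T
Hence S1 is true.

S2: In symbols: ((Q → R) ↑ ¬(¬P → S)) ↔ (P → ¬R)

Q → R = T → F = F
¬P = ¬T = F
¬P → S = F → T = T
¬(¬P → S) = ¬T = F
(Q → R) ↑ ¬(¬P → S) = F ↑ F = T
¬R = ¬F = T
P → ¬R = T → T = T
((Q → R) ↑ ¬(¬P → S)) ↔ (P → ¬R) = T ↔ T = T
Hence S2 is true.

S3: In symbols: S → (((¬P ⊕ ¬Q) ∧ ¬R) → ¬P)

¬P = ¬T = F
¬Q = ¬T = F
¬P ⊕ ¬Q = F ⊕ F = F
¬R = ¬F = T
(¬P ⊕ ¬Q) ∧ ¬R = F ∧ T = F
¬P = ¬T = F
((¬P ⊕ ¬Q) ∧ ¬R) → ¬P = F → F = T
S → (((¬P ⊕ ¬Q) ∧ ¬R) → ¬P) = T → T = T
Thus S3 is true.

3 of the 3 statements are true.

3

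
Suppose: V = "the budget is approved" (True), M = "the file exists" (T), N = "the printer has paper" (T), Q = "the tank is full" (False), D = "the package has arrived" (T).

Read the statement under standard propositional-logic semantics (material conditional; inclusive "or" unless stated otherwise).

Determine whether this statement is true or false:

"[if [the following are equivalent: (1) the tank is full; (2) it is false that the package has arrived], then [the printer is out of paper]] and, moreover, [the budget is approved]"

False

Parsed as ((Q <-> ~D) -> ~N) & V

~D = ~T = F
Q <-> ~D = F <-> F = T
~N = ~T = F
(Q <-> ~D) -> ~N = T -> F = F
((Q <-> ~D) -> ~N) & V = F & T = F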